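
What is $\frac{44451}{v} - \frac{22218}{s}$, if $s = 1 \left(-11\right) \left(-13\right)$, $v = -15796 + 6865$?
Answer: $- \frac{5250909}{32747} \approx -160.35$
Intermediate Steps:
$v = -8931$
$s = 143$ ($s = \left(-11\right) \left(-13\right) = 143$)
$\frac{44451}{v} - \frac{22218}{s} = \frac{44451}{-8931} - \frac{22218}{143} = 44451 \left(- \frac{1}{8931}\right) - \frac{22218}{143} = - \frac{14817}{2977} - \frac{22218}{143} = - \frac{5250909}{32747}$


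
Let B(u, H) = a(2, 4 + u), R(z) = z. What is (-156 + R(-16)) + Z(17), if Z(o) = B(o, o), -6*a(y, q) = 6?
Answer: -173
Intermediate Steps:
a(y, q) = -1 (a(y, q) = -⅙*6 = -1)
B(u, H) = -1
Z(o) = -1
(-156 + R(-16)) + Z(17) = (-156 - 16) - 1 = -172 - 1 = -173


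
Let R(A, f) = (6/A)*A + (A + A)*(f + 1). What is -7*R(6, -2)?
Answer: 42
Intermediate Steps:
R(A, f) = 6 + 2*A*(1 + f) (R(A, f) = 6 + (2*A)*(1 + f) = 6 + 2*A*(1 + f))
-7*R(6, -2) = -7*(6 + 2*6 + 2*6*(-2)) = -7*(6 + 12 - 24) = -7*(-6) = 42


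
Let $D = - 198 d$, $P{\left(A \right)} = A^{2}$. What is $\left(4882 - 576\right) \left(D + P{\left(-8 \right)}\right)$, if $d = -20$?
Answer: $17327344$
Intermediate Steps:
$D = 3960$ ($D = \left(-198\right) \left(-20\right) = 3960$)
$\left(4882 - 576\right) \left(D + P{\left(-8 \right)}\right) = \left(4882 - 576\right) \left(3960 + \left(-8\right)^{2}\right) = 4306 \left(3960 + 64\right) = 4306 \cdot 4024 = 17327344$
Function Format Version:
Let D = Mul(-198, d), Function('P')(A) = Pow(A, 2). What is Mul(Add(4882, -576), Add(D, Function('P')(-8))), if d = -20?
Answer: 17327344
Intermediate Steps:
D = 3960 (D = Mul(-198, -20) = 3960)
Mul(Add(4882, -576), Add(D, Function('P')(-8))) = Mul(Add(4882, -576), Add(3960, Pow(-8, 2))) = Mul(4306, Add(3960, 64)) = Mul(4306, 4024) = 17327344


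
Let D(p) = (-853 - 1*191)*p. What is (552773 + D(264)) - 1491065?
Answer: -1213908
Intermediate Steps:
D(p) = -1044*p (D(p) = (-853 - 191)*p = -1044*p)
(552773 + D(264)) - 1491065 = (552773 - 1044*264) - 1491065 = (552773 - 275616) - 1491065 = 277157 - 1491065 = -1213908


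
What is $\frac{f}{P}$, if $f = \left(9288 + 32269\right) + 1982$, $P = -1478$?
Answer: $- \frac{43539}{1478} \approx -29.458$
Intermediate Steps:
$f = 43539$ ($f = 41557 + 1982 = 43539$)
$\frac{f}{P} = \frac{43539}{-1478} = 43539 \left(- \frac{1}{1478}\right) = - \frac{43539}{1478}$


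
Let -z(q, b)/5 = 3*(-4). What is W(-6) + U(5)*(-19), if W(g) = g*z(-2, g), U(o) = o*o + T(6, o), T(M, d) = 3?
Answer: -892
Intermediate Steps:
z(q, b) = 60 (z(q, b) = -15*(-4) = -5*(-12) = 60)
U(o) = 3 + o**2 (U(o) = o*o + 3 = o**2 + 3 = 3 + o**2)
W(g) = 60*g (W(g) = g*60 = 60*g)
W(-6) + U(5)*(-19) = 60*(-6) + (3 + 5**2)*(-19) = -360 + (3 + 25)*(-19) = -360 + 28*(-19) = -360 - 532 = -892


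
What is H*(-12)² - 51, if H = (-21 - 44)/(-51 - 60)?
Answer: 1233/37 ≈ 33.324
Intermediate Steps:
H = 65/111 (H = -65/(-111) = -65*(-1/111) = 65/111 ≈ 0.58559)
H*(-12)² - 51 = (65/111)*(-12)² - 51 = (65/111)*144 - 51 = 3120/37 - 51 = 1233/37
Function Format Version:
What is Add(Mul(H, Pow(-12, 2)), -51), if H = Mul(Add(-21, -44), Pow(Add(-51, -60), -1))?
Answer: Rational(1233, 37) ≈ 33.324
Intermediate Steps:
H = Rational(65, 111) (H = Mul(-65, Pow(-111, -1)) = Mul(-65, Rational(-1, 111)) = Rational(65, 111) ≈ 0.58559)
Add(Mul(H, Pow(-12, 2)), -51) = Add(Mul(Rational(65, 111), Pow(-12, 2)), -51) = Add(Mul(Rational(65, 111), 144), -51) = Add(Rational(3120, 37), -51) = Rational(1233, 37)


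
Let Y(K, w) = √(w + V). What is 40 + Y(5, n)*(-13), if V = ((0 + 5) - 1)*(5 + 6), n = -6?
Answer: 40 - 13*√38 ≈ -40.137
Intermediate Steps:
V = 44 (V = (5 - 1)*11 = 4*11 = 44)
Y(K, w) = √(44 + w) (Y(K, w) = √(w + 44) = √(44 + w))
40 + Y(5, n)*(-13) = 40 + √(44 - 6)*(-13) = 40 + √38*(-13) = 40 - 13*√38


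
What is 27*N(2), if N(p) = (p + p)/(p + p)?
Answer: 27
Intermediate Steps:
N(p) = 1 (N(p) = (2*p)/((2*p)) = (2*p)*(1/(2*p)) = 1)
27*N(2) = 27*1 = 27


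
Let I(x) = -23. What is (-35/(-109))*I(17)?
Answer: -805/109 ≈ -7.3853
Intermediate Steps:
(-35/(-109))*I(17) = -35/(-109)*(-23) = -35*(-1/109)*(-23) = (35/109)*(-23) = -805/109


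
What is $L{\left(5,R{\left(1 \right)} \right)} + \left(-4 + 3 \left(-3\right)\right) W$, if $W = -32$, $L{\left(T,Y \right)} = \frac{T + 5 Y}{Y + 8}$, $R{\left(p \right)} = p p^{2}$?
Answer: $\frac{3754}{9} \approx 417.11$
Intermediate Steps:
$R{\left(p \right)} = p^{3}$
$L{\left(T,Y \right)} = \frac{T + 5 Y}{8 + Y}$
$L{\left(5,R{\left(1 \right)} \right)} + \left(-4 + 3 \left(-3\right)\right) W = \frac{5 + 5 \cdot 1^{3}}{8 + 1^{3}} + \left(-4 + 3 \left(-3\right)\right) \left(-32\right) = \frac{5 + 5 \cdot 1}{8 + 1} + \left(-4 - 9\right) \left(-32\right) = \frac{5 + 5}{9} - -416 = \frac{1}{9} \cdot 10 + 416 = \frac{10}{9} + 416 = \frac{3754}{9}$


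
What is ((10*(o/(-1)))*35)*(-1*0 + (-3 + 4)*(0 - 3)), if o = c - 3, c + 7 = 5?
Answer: -5250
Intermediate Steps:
c = -2 (c = -7 + 5 = -2)
o = -5 (o = -2 - 3 = -5)
((10*(o/(-1)))*35)*(-1*0 + (-3 + 4)*(0 - 3)) = ((10*(-5/(-1)))*35)*(-1*0 + (-3 + 4)*(0 - 3)) = ((10*(-5*(-1)))*35)*(0 + 1*(-3)) = ((10*5)*35)*(0 - 3) = (50*35)*(-3) = 1750*(-3) = -5250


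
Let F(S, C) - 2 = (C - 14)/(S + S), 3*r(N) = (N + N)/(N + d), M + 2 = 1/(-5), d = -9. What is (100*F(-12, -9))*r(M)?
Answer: 19525/504 ≈ 38.740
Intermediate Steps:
M = -11/5 (M = -2 + 1/(-5) = -2 + 1*(-⅕) = -2 - ⅕ = -11/5 ≈ -2.2000)
r(N) = 2*N/(3*(-9 + N)) (r(N) = ((N + N)/(N - 9))/3 = ((2*N)/(-9 + N))/3 = (2*N/(-9 + N))/3 = 2*N/(3*(-9 + N)))
F(S, C) = 2 + (-14 + C)/(2*S) (F(S, C) = 2 + (C - 14)/(S + S) = 2 + (-14 + C)/((2*S)) = 2 + (-14 + C)*(1/(2*S)) = 2 + (-14 + C)/(2*S))
(100*F(-12, -9))*r(M) = (100*((½)*(-14 - 9 + 4*(-12))/(-12)))*((⅔)*(-11/5)/(-9 - 11/5)) = (100*((½)*(-1/12)*(-14 - 9 - 48)))*((⅔)*(-11/5)/(-56/5)) = (100*((½)*(-1/12)*(-71)))*((⅔)*(-11/5)*(-5/56)) = (100*(71/24))*(11/84) = (1775/6)*(11/84) = 19525/504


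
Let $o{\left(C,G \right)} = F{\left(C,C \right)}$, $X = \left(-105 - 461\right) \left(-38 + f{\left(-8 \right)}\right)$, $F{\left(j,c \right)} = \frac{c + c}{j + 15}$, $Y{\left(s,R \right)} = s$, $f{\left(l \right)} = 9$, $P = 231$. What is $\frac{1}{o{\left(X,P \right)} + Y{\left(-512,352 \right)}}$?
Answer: $- \frac{16429}{8378820} \approx -0.0019608$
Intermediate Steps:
$F{\left(j,c \right)} = \frac{2 c}{15 + j}$
$X = 16414$ ($X = \left(-105 - 461\right) \left(-38 + 9\right) = \left(-566\right) \left(-29\right) = 16414$)
$o{\left(C,G \right)} = \frac{2 C}{15 + C}$
$\frac{1}{o{\left(X,P \right)} + Y{\left(-512,352 \right)}} = \frac{1}{2 \cdot 16414 \frac{1}{15 + 16414} - 512} = \frac{1}{2 \cdot 16414 \cdot \frac{1}{16429} - 512} = \frac{1}{\frac{32828}{16429} - 512} = \frac{1}{- \frac{8378820}{16429}} = - \frac{16429}{8378820}$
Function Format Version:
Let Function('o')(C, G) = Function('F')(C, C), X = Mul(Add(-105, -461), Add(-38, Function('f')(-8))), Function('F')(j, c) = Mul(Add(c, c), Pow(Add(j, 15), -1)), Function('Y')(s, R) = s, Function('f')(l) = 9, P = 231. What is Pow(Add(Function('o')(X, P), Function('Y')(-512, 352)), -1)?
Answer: Rational(-16429, 8378820) ≈ -0.0019608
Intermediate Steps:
Function('F')(j, c) = Mul(2, c, Pow(Add(15, j), -1)) (Function('F')(j, c) = Mul(Mul(2, c), Pow(Add(15, j), -1)) = Mul(2, c, Pow(Add(15, j), -1)))
X = 16414 (X = Mul(Add(-105, -461), Add(-38, 9)) = Mul(-566, -29) = 16414)
Function('o')(C, G) = Mul(2, C, Pow(Add(15, C), -1))
Pow(Add(Function('o')(X, P), Function('Y')(-512, 352)), -1) = Pow(Add(Mul(2, 16414, Pow(Add(15, 16414), -1)), -512), -1) = Pow(Add(Mul(2, 16414, Pow(16429, -1)), -512), -1) = Pow(Add(Mul(2, 16414, Rational(1, 16429)), -512), -1) = Pow(Add(Rational(32828, 16429), -512), -1) = Pow(Rational(-8378820, 16429), -1) = Rational(-16429, 8378820)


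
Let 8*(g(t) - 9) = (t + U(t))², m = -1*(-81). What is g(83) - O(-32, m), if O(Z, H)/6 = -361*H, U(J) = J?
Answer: 357799/2 ≈ 1.7890e+5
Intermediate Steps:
m = 81
g(t) = 9 + t²/2 (g(t) = 9 + (t + t)²/8 = 9 + (2*t)²/8 = 9 + (4*t²)/8 = 9 + t²/2)
O(Z, H) = -2166*H (O(Z, H) = 6*(-361*H) = -2166*H)
g(83) - O(-32, m) = (9 + (½)*83²) - (-2166)*81 = (9 + (½)*6889) - 1*(-175446) = (9 + 6889/2) + 175446 = 6907/2 + 175446 = 357799/2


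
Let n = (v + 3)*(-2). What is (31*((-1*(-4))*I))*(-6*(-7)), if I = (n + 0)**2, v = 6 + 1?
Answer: 2083200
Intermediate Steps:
v = 7
n = -20 (n = (7 + 3)*(-2) = 10*(-2) = -20)
I = 400 (I = (-20 + 0)**2 = (-20)**2 = 400)
(31*((-1*(-4))*I))*(-6*(-7)) = (31*(-1*(-4)*400))*(-6*(-7)) = (31*(4*400))*42 = (31*1600)*42 = 49600*42 = 2083200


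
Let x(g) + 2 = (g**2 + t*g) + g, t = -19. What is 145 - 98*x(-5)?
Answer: -10929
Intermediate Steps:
x(g) = -2 + g**2 - 18*g (x(g) = -2 + ((g**2 - 19*g) + g) = -2 + (g**2 - 18*g) = -2 + g**2 - 18*g)
145 - 98*x(-5) = 145 - 98*(-2 + (-5)**2 - 18*(-5)) = 145 - 98*(-2 + 25 + 90) = 145 - 98*113 = 145 - 11074 = -10929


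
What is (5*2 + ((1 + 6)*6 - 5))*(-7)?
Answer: -329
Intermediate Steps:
(5*2 + ((1 + 6)*6 - 5))*(-7) = (10 + (7*6 - 5))*(-7) = (10 + (42 - 5))*(-7) = (10 + 37)*(-7) = 47*(-7) = -329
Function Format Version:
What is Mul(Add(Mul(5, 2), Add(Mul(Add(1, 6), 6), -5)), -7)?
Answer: -329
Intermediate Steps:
Mul(Add(Mul(5, 2), Add(Mul(Add(1, 6), 6), -5)), -7) = Mul(Add(10, Add(Mul(7, 6), -5)), -7) = Mul(Add(10, Add(42, -5)), -7) = Mul(Add(10, 37), -7) = Mul(47, -7) = -329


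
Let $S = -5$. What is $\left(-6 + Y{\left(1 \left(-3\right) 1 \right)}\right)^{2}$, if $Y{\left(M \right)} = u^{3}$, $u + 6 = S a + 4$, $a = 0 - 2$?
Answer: $256036$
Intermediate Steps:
$a = -2$ ($a = 0 - 2 = -2$)
$u = 8$ ($u = -6 + \left(\left(-5\right) \left(-2\right) + 4\right) = -6 + \left(10 + 4\right) = -6 + 14 = 8$)
$Y{\left(M \right)} = 512$ ($Y{\left(M \right)} = 8^{3} = 512$)
$\left(-6 + Y{\left(1 \left(-3\right) 1 \right)}\right)^{2} = \left(-6 + 512\right)^{2} = 506^{2} = 256036$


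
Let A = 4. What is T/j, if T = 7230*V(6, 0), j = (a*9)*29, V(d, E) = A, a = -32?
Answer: -1205/348 ≈ -3.4626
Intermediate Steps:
V(d, E) = 4
j = -8352 (j = -32*9*29 = -288*29 = -8352)
T = 28920 (T = 7230*4 = 28920)
T/j = 28920/(-8352) = 28920*(-1/8352) = -1205/348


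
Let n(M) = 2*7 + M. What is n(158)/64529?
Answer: 172/64529 ≈ 0.0026655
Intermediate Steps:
n(M) = 14 + M
n(158)/64529 = (14 + 158)/64529 = 172*(1/64529) = 172/64529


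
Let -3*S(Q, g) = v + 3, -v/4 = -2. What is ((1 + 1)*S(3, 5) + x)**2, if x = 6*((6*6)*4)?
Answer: 6604900/9 ≈ 7.3388e+5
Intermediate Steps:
v = 8 (v = -4*(-2) = 8)
S(Q, g) = -11/3 (S(Q, g) = -(8 + 3)/3 = -1/3*11 = -11/3)
x = 864 (x = 6*(36*4) = 6*144 = 864)
((1 + 1)*S(3, 5) + x)**2 = ((1 + 1)*(-11/3) + 864)**2 = (2*(-11/3) + 864)**2 = (-22/3 + 864)**2 = (2570/3)**2 = 6604900/9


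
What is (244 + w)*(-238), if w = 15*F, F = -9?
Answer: -25942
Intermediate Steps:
w = -135 (w = 15*(-9) = -135)
(244 + w)*(-238) = (244 - 135)*(-238) = 109*(-238) = -25942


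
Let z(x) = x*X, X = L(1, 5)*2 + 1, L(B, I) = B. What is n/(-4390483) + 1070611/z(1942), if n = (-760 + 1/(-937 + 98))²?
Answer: 3306411464409861367/18005562849069318 ≈ 183.63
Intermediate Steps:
X = 3 (X = 1*2 + 1 = 2 + 1 = 3)
n = 406586044881/703921 (n = (-760 + 1/(-839))² = (-760 - 1/839)² = (-637641/839)² = 406586044881/703921 ≈ 5.7760e+5)
z(x) = 3*x (z(x) = x*3 = 3*x)
n/(-4390483) + 1070611/z(1942) = (406586044881/703921)/(-4390483) + 1070611/((3*1942)) = (406586044881/703921)*(-1/4390483) + 1070611/5826 = -406586044881/3090553183843 + 1070611*(1/5826) = -406586044881/3090553183843 + 1070611/5826 = 3306411464409861367/18005562849069318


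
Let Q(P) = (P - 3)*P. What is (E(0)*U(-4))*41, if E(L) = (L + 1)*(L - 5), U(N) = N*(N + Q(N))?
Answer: 19680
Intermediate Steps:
Q(P) = P*(-3 + P) (Q(P) = (-3 + P)*P = P*(-3 + P))
U(N) = N*(N + N*(-3 + N))
E(L) = (1 + L)*(-5 + L)
(E(0)*U(-4))*41 = ((-5 + 0**2 - 4*0)*((-4)**2*(-2 - 4)))*41 = ((-5 + 0 + 0)*(16*(-6)))*41 = -5*(-96)*41 = 480*41 = 19680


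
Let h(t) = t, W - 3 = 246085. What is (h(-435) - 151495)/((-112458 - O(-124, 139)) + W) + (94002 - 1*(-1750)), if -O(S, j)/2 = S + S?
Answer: 6373847419/66567 ≈ 95751.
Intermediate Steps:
W = 246088 (W = 3 + 246085 = 246088)
O(S, j) = -4*S (O(S, j) = -2*(S + S) = -4*S)
(h(-435) - 151495)/((-112458 - O(-124, 139)) + W) + (94002 - 1*(-1750)) = (-435 - 151495)/((-112458 - (-4)*(-124)) + 246088) + (94002 - 1*(-1750)) = -151930/((-112458 - 1*496) + 246088) + (94002 + 1750) = -151930/((-112458 - 496) + 246088) + 95752 = -151930/(-112954 + 246088) + 95752 = -151930/133134 + 95752 = -151930*1/133134 + 95752 = -75965/66567 + 95752 = 6373847419/66567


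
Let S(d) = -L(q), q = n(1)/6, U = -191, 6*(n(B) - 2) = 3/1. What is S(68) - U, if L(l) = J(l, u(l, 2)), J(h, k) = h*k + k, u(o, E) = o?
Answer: 27419/144 ≈ 190.41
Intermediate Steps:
n(B) = 5/2 (n(B) = 2 + (3/1)/6 = 2 + (3*1)/6 = 2 + (⅙)*3 = 2 + ½ = 5/2)
q = 5/12 (q = (5/2)/6 = (5/2)*(⅙) = 5/12 ≈ 0.41667)
J(h, k) = k + h*k
L(l) = l*(1 + l)
S(d) = -85/144 (S(d) = -5*(1 + 5/12)/12 = -5*17/(12*12) = -1*85/144 = -85/144)
S(68) - U = -85/144 - 1*(-191) = -85/144 + 191 = 27419/144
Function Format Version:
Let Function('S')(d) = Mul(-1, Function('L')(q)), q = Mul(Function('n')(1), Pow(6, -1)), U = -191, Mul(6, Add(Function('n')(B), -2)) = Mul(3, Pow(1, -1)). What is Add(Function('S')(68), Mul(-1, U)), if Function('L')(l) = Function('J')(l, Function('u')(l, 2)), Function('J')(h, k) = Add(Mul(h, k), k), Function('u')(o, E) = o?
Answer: Rational(27419, 144) ≈ 190.41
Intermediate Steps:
Function('n')(B) = Rational(5, 2) (Function('n')(B) = Add(2, Mul(Rational(1, 6), Mul(3, Pow(1, -1)))) = Add(2, Mul(Rational(1, 6), Mul(3, 1))) = Add(2, Mul(Rational(1, 6), 3)) = Add(2, Rational(1, 2)) = Rational(5, 2))
q = Rational(5, 12) (q = Mul(Rational(5, 2), Pow(6, -1)) = Mul(Rational(5, 2), Rational(1, 6)) = Rational(5, 12) ≈ 0.41667)
Function('J')(h, k) = Add(k, Mul(h, k))
Function('L')(l) = Mul(l, Add(1, l))
Function('S')(d) = Rational(-85, 144) (Function('S')(d) = Mul(-1, Mul(Rational(5, 12), Add(1, Rational(5, 12)))) = Mul(-1, Mul(Rational(5, 12), Rational(17, 12))) = Mul(-1, Rational(85, 144)) = Rational(-85, 144))
Add(Function('S')(68), Mul(-1, U)) = Add(Rational(-85, 144), Mul(-1, -191)) = Add(Rational(-85, 144), 191) = Rational(27419, 144)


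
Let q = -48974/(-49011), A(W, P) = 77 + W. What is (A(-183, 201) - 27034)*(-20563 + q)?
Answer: 27350720903660/49011 ≈ 5.5805e+8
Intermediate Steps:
q = 48974/49011 (q = -48974*(-1/49011) = 48974/49011 ≈ 0.99924)
(A(-183, 201) - 27034)*(-20563 + q) = ((77 - 183) - 27034)*(-20563 + 48974/49011) = (-106 - 27034)*(-1007764219/49011) = -27140*(-1007764219/49011) = 27350720903660/49011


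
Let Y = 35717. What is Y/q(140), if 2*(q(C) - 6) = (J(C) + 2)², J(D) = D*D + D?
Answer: 35717/194873288 ≈ 0.00018328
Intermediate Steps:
J(D) = D + D² (J(D) = D² + D = D + D²)
q(C) = 6 + (2 + C*(1 + C))²/2 (q(C) = 6 + (C*(1 + C) + 2)²/2 = 6 + (2 + C*(1 + C))²/2)
Y/q(140) = 35717/(6 + (2 + 140*(1 + 140))²/2) = 35717/(6 + (2 + 140*141)²/2) = 35717/(6 + (2 + 19740)²/2) = 35717/(6 + (½)*19742²) = 35717/(6 + (½)*389746564) = 35717/(6 + 194873282) = 35717/194873288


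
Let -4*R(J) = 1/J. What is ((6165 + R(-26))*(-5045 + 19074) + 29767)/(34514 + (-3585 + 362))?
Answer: 8997943437/3254264 ≈ 2765.0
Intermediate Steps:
R(J) = -1/(4*J)
((6165 + R(-26))*(-5045 + 19074) + 29767)/(34514 + (-3585 + 362)) = ((6165 - 1/4/(-26))*(-5045 + 19074) + 29767)/(34514 + (-3585 + 362)) = ((6165 - 1/4*(-1/26))*14029 + 29767)/(34514 - 3223) = ((6165 + 1/104)*14029 + 29767)/31291 = ((641161/104)*14029 + 29767)*(1/31291) = (8994847669/104 + 29767)*(1/31291) = (8997943437/104)*(1/31291) = 8997943437/3254264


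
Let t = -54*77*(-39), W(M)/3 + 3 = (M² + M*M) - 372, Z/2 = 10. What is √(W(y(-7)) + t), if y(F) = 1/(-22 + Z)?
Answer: 7*√13146/2 ≈ 401.30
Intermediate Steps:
Z = 20 (Z = 2*10 = 20)
y(F) = -½ (y(F) = 1/(-22 + 20) = 1/(-2) = -½)
W(M) = -1125 + 6*M² (W(M) = -9 + 3*((M² + M*M) - 372) = -9 + 3*((M² + M²) - 372) = -9 + 3*(2*M² - 372) = -9 + 3*(-372 + 2*M²) = -9 + (-1116 + 6*M²) = -1125 + 6*M²)
t = 162162 (t = -4158*(-39) = 162162)
√(W(y(-7)) + t) = √((-1125 + 6*(-½)²) + 162162) = √((-1125 + 6*(¼)) + 162162) = √((-1125 + 3/2) + 162162) = √(-2247/2 + 162162) = √(322077/2) = 7*√13146/2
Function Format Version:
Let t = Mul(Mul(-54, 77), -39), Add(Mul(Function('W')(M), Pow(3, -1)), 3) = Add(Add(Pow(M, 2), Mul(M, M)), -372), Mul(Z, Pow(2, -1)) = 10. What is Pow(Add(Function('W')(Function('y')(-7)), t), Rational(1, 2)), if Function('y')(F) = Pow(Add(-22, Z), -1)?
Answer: Mul(Rational(7, 2), Pow(13146, Rational(1, 2))) ≈ 401.30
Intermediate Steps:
Z = 20 (Z = Mul(2, 10) = 20)
Function('y')(F) = Rational(-1, 2) (Function('y')(F) = Pow(Add(-22, 20), -1) = Pow(-2, -1) = Rational(-1, 2))
Function('W')(M) = Add(-1125, Mul(6, Pow(M, 2))) (Function('W')(M) = Add(-9, Mul(3, Add(Add(Pow(M, 2), Mul(M, M)), -372))) = Add(-9, Mul(3, Add(Add(Pow(M, 2), Pow(M, 2)), -372))) = Add(-9, Mul(3, Add(Mul(2, Pow(M, 2)), -372))) = Add(-9, Mul(3, Add(-372, Mul(2, Pow(M, 2))))) = Add(-9, Add(-1116, Mul(6, Pow(M, 2)))) = Add(-1125, Mul(6, Pow(M, 2))))
t = 162162 (t = Mul(-4158, -39) = 162162)
Pow(Add(Function('W')(Function('y')(-7)), t), Rational(1, 2)) = Pow(Add(Add(-1125, Mul(6, Pow(Rational(-1, 2), 2))), 162162), Rational(1, 2)) = Pow(Add(Add(-1125, Mul(6, Rational(1, 4))), 162162), Rational(1, 2)) = Pow(Add(Add(-1125, Rational(3, 2)), 162162), Rational(1, 2)) = Pow(Add(Rational(-2247, 2), 162162), Rational(1, 2)) = Pow(Rational(322077, 2), Rational(1, 2)) = Mul(Rational(7, 2), Pow(13146, Rational(1, 2)))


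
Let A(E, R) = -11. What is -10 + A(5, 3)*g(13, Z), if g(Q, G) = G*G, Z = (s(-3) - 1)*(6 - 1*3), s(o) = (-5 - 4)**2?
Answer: -633610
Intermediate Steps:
s(o) = 81 (s(o) = (-9)**2 = 81)
Z = 240 (Z = (81 - 1)*(6 - 1*3) = 80*(6 - 3) = 80*3 = 240)
g(Q, G) = G**2
-10 + A(5, 3)*g(13, Z) = -10 - 11*240**2 = -10 - 11*57600 = -10 - 633600 = -633610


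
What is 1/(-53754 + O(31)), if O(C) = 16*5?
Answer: -1/53674 ≈ -1.8631e-5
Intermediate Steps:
O(C) = 80
1/(-53754 + O(31)) = 1/(-53754 + 80) = 1/(-53674) = -1/53674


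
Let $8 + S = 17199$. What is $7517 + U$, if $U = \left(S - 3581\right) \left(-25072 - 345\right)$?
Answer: $-345917853$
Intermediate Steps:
$S = 17191$ ($S = -8 + 17199 = 17191$)
$U = -345925370$ ($U = \left(17191 - 3581\right) \left(-25072 - 345\right) = 13610 \left(-25417\right) = -345925370$)
$7517 + U = 7517 - 345925370 = -345917853$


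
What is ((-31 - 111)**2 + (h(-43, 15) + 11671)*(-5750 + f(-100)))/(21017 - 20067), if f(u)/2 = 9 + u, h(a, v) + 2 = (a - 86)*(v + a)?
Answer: -45313364/475 ≈ -95397.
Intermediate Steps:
h(a, v) = -2 + (-86 + a)*(a + v) (h(a, v) = -2 + (a - 86)*(v + a) = -2 + (-86 + a)*(a + v))
f(u) = 18 + 2*u (f(u) = 2*(9 + u) = 18 + 2*u)
((-31 - 111)**2 + (h(-43, 15) + 11671)*(-5750 + f(-100)))/(21017 - 20067) = ((-31 - 111)**2 + ((-2 + (-43)**2 - 86*(-43) - 86*15 - 43*15) + 11671)*(-5750 + (18 + 2*(-100))))/(21017 - 20067) = ((-142)**2 + ((-2 + 1849 + 3698 - 1290 - 645) + 11671)*(-5750 + (18 - 200)))/950 = (20164 + (3610 + 11671)*(-5750 - 182))*(1/950) = (20164 + 15281*(-5932))*(1/950) = (20164 - 90646892)*(1/950) = -90626728*1/950 = -45313364/475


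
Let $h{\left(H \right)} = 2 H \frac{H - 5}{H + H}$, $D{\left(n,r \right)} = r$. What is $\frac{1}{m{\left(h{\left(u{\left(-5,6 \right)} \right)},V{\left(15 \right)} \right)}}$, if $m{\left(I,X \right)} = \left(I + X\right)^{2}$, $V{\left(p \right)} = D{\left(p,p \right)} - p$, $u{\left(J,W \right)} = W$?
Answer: $1$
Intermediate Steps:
$h{\left(H \right)} = -5 + H$ ($h{\left(H \right)} = 2 H \frac{-5 + H}{2 H} = -5 + H$)
$V{\left(p \right)} = 0$ ($V{\left(p \right)} = p - p = 0$)
$\frac{1}{m{\left(h{\left(u{\left(-5,6 \right)} \right)},V{\left(15 \right)} \right)}} = \frac{1}{\left(\left(-5 + 6\right) + 0\right)^{2}} = \frac{1}{\left(1 + 0\right)^{2}} = \frac{1}{1^{2}} = 1^{-1} = 1$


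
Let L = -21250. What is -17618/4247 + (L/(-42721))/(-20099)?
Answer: -889869118116/214510818389 ≈ -4.1484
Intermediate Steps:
-17618/4247 + (L/(-42721))/(-20099) = -17618/4247 - 21250/(-42721)/(-20099) = -17618*1/4247 - 21250*(-1/42721)*(-1/20099) = -17618/4247 + (1250/2513)*(-1/20099) = -17618/4247 - 1250/50508787 = -889869118116/214510818389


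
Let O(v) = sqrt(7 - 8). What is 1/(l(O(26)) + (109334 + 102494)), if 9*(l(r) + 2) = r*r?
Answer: 9/1906433 ≈ 4.7209e-6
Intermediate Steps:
O(v) = I (O(v) = sqrt(-1) = I)
l(r) = -2 + r**2/9 (l(r) = -2 + (r*r)/9 = -2 + r**2/9)
1/(l(O(26)) + (109334 + 102494)) = 1/((-2 + I**2/9) + (109334 + 102494)) = 1/((-2 + (1/9)*(-1)) + 211828) = 1/((-2 - 1/9) + 211828) = 1/(-19/9 + 211828) = 1/(1906433/9) = 9/1906433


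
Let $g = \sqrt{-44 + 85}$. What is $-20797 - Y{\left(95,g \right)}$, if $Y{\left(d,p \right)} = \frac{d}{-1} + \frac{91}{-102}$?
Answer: $- \frac{2111513}{102} \approx -20701.0$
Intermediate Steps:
$g = \sqrt{41} \approx 6.4031$
$Y{\left(d,p \right)} = - \frac{91}{102} - d$ ($Y{\left(d,p \right)} = d \left(-1\right) + 91 \left(- \frac{1}{102}\right) = - d - \frac{91}{102} = - \frac{91}{102} - d$)
$-20797 - Y{\left(95,g \right)} = -20797 - \left(- \frac{91}{102} - 95\right) = -20797 - - \frac{9781}{102} = -20797 + \frac{9781}{102} = - \frac{2111513}{102}$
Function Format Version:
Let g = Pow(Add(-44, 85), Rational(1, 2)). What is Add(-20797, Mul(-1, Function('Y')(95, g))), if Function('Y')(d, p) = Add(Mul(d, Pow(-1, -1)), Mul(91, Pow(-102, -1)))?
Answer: Rational(-2111513, 102) ≈ -20701.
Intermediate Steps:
g = Pow(41, Rational(1, 2)) ≈ 6.4031
Function('Y')(d, p) = Add(Rational(-91, 102), Mul(-1, d)) (Function('Y')(d, p) = Add(Mul(d, -1), Mul(91, Rational(-1, 102))) = Add(Mul(-1, d), Rational(-91, 102)) = Add(Rational(-91, 102), Mul(-1, d)))
Add(-20797, Mul(-1, Function('Y')(95, g))) = Add(-20797, Mul(-1, Add(Rational(-91, 102), Mul(-1, 95)))) = Add(-20797, Mul(-1, Add(Rational(-91, 102), -95))) = Add(-20797, Mul(-1, Rational(-9781, 102))) = Add(-20797, Rational(9781, 102)) = Rational(-2111513, 102)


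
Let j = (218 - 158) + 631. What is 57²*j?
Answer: 2245059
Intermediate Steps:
j = 691 (j = 60 + 631 = 691)
57²*j = 57²*691 = 3249*691 = 2245059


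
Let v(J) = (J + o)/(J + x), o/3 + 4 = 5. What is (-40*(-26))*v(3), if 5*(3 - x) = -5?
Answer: 6240/7 ≈ 891.43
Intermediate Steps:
x = 4 (x = 3 - 1/5*(-5) = 3 + 1 = 4)
o = 3 (o = -12 + 3*5 = -12 + 15 = 3)
v(J) = (3 + J)/(4 + J) (v(J) = (J + 3)/(J + 4) = (3 + J)/(4 + J))
(-40*(-26))*v(3) = (-40*(-26))*((3 + 3)/(4 + 3)) = 1040*(6/7) = 6240/7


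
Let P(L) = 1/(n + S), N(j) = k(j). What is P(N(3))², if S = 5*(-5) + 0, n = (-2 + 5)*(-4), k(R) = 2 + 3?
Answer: 1/1369 ≈ 0.00073046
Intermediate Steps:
k(R) = 5
N(j) = 5
n = -12 (n = 3*(-4) = -12)
S = -25 (S = -25 + 0 = -25)
P(L) = -1/37 (P(L) = 1/(-12 - 25) = 1/(-37) = -1/37)
P(N(3))² = (-1/37)² = 1/1369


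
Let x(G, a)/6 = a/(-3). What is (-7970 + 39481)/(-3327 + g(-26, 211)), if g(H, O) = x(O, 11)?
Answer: -31511/3349 ≈ -9.4091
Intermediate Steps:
x(G, a) = -2*a (x(G, a) = 6*(a/(-3)) = 6*(a*(-1/3)) = 6*(-a/3) = -2*a)
g(H, O) = -22 (g(H, O) = -2*11 = -22)
(-7970 + 39481)/(-3327 + g(-26, 211)) = (-7970 + 39481)/(-3327 - 22) = 31511/(-3349) = 31511*(-1/3349) = -31511/3349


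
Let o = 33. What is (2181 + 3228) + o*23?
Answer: 6168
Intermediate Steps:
(2181 + 3228) + o*23 = (2181 + 3228) + 33*23 = 5409 + 759 = 6168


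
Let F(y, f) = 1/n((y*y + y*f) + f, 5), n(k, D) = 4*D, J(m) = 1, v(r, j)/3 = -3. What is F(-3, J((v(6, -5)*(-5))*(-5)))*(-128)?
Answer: -32/5 ≈ -6.4000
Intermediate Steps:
v(r, j) = -9 (v(r, j) = 3*(-3) = -9)
F(y, f) = 1/20 (F(y, f) = 1/(4*5) = 1/20)
F(-3, J((v(6, -5)*(-5))*(-5)))*(-128) = (1/20)*(-128) = -32/5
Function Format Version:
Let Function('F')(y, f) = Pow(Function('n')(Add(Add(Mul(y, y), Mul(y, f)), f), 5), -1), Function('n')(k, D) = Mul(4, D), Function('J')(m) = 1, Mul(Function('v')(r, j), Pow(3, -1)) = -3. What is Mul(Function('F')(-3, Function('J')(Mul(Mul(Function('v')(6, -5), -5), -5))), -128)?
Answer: Rational(-32, 5) ≈ -6.4000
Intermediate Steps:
Function('v')(r, j) = -9 (Function('v')(r, j) = Mul(3, -3) = -9)
Function('F')(y, f) = Rational(1, 20) (Function('F')(y, f) = Pow(Mul(4, 5), -1) = Pow(20, -1) = Rational(1, 20))
Mul(Function('F')(-3, Function('J')(Mul(Mul(Function('v')(6, -5), -5), -5))), -128) = Mul(Rational(1, 20), -128) = Rational(-32, 5)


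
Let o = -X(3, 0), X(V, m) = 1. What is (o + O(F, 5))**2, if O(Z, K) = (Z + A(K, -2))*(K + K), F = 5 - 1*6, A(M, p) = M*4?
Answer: 35721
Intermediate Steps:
A(M, p) = 4*M
F = -1 (F = 5 - 6 = -1)
O(Z, K) = 2*K*(Z + 4*K) (O(Z, K) = (Z + 4*K)*(K + K) = (Z + 4*K)*(2*K) = 2*K*(Z + 4*K))
o = -1 (o = -1*1 = -1)
(o + O(F, 5))**2 = (-1 + 2*5*(-1 + 4*5))**2 = (-1 + 2*5*(-1 + 20))**2 = (-1 + 2*5*19)**2 = (-1 + 190)**2 = 189**2 = 35721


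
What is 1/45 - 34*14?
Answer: -21419/45 ≈ -475.98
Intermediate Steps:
1/45 - 34*14 = 1/45 - 476 = -21419/45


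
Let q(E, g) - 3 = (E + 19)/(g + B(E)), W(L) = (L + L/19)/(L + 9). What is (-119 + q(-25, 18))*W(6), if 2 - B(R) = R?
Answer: -13936/285 ≈ -48.898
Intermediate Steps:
B(R) = 2 - R
W(L) = 20*L/(19*(9 + L)) (W(L) = (L + L*(1/19))/(9 + L) = (L + L/19)/(9 + L) = (20*L/19)/(9 + L) = 20*L/(19*(9 + L)))
q(E, g) = 3 + (19 + E)/(2 + g - E) (q(E, g) = 3 + (E + 19)/(g + (2 - E)) = 3 + (19 + E)/(2 + g - E))
(-119 + q(-25, 18))*W(6) = (-119 + (25 - 2*(-25) + 3*18)/(2 + 18 - 1*(-25)))*((20/19)*6/(9 + 6)) = (-119 + (25 + 50 + 54)/(2 + 18 + 25))*((20/19)*6/15) = (-119 + 129/45)*((20/19)*6*(1/15)) = (-119 + (1/45)*129)*(8/19) = (-119 + 43/15)*(8/19) = -1742/15*8/19 = -13936/285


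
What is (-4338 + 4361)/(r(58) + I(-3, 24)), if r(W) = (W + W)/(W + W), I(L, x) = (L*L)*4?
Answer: 23/37 ≈ 0.62162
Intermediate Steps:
I(L, x) = 4*L**2 (I(L, x) = L**2*4 = 4*L**2)
r(W) = 1 (r(W) = (2*W)/((2*W)) = (2*W)*(1/(2*W)) = 1)
(-4338 + 4361)/(r(58) + I(-3, 24)) = (-4338 + 4361)/(1 + 4*(-3)**2) = 23/(1 + 4*9) = 23/(1 + 36) = 23/37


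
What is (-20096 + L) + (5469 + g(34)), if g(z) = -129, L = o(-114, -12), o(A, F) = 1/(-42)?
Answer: -619753/42 ≈ -14756.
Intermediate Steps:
o(A, F) = -1/42
L = -1/42 ≈ -0.023810
(-20096 + L) + (5469 + g(34)) = (-20096 - 1/42) + (5469 - 129) = -844033/42 + 5340 = -619753/42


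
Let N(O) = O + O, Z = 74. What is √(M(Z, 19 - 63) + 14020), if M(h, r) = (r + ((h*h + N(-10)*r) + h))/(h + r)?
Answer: 7*√65355/15 ≈ 119.30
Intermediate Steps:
N(O) = 2*O
M(h, r) = (h + h² - 19*r)/(h + r) (M(h, r) = (r + ((h*h + (2*(-10))*r) + h))/(h + r) = (r + ((h² - 20*r) + h))/(h + r) = (r + (h + h² - 20*r))/(h + r) = (h + h² - 19*r)/(h + r))
√(M(Z, 19 - 63) + 14020) = √((74 + 74² - 19*(19 - 63))/(74 + (19 - 63)) + 14020) = √((74 + 5476 - 19*(-44))/(74 - 44) + 14020) = √((74 + 5476 + 836)/30 + 14020) = √((1/30)*6386 + 14020) = √(3193/15 + 14020) = √(213493/15) = 7*√65355/15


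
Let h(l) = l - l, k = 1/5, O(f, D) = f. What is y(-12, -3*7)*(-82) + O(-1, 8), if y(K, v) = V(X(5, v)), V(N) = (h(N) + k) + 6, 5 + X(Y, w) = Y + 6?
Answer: -2547/5 ≈ -509.40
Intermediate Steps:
X(Y, w) = 1 + Y (X(Y, w) = -5 + (Y + 6) = -5 + (6 + Y) = 1 + Y)
k = ⅕ (k = 1*(⅕) = ⅕ ≈ 0.20000)
h(l) = 0
V(N) = 31/5 (V(N) = (0 + ⅕) + 6 = ⅕ + 6 = 31/5)
y(K, v) = 31/5
y(-12, -3*7)*(-82) + O(-1, 8) = (31/5)*(-82) - 1 = -2542/5 - 1 = -2547/5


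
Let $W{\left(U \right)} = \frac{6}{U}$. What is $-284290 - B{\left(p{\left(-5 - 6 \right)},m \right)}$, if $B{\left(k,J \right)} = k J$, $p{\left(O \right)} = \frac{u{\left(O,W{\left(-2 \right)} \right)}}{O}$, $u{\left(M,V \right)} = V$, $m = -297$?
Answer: $-284209$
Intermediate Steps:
$p{\left(O \right)} = - \frac{3}{O}$ ($p{\left(O \right)} = \frac{6 \frac{1}{-2}}{O} = \frac{6 \left(- \frac{1}{2}\right)}{O} = - \frac{3}{O}$)
$B{\left(k,J \right)} = J k$
$-284290 - B{\left(p{\left(-5 - 6 \right)},m \right)} = -284290 - - 297 \left(- \frac{3}{-5 - 6}\right) = -284290 - - 297 \left(- \frac{3}{-11}\right) = -284290 - - 297 \left(\left(-3\right) \left(- \frac{1}{11}\right)\right) = -284290 - \left(-297\right) \frac{3}{11} = -284290 - -81 = -284290 + 81 = -284209$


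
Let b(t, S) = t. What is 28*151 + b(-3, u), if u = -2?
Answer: 4225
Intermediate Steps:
28*151 + b(-3, u) = 28*151 - 3 = 4228 - 3 = 4225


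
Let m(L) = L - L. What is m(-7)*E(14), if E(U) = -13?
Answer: 0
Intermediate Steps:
m(L) = 0
m(-7)*E(14) = 0*(-13) = 0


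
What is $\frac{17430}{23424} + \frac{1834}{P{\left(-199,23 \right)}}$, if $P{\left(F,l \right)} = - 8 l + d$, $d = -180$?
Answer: $- \frac{217947}{50752} \approx -4.2943$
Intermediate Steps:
$P{\left(F,l \right)} = -180 - 8 l$ ($P{\left(F,l \right)} = - 8 l - 180 = -180 - 8 l$)
$\frac{17430}{23424} + \frac{1834}{P{\left(-199,23 \right)}} = \frac{17430}{23424} + \frac{1834}{-180 - 184} = 17430 \cdot \frac{1}{23424} + \frac{1834}{-180 - 184} = \frac{2905}{3904} + \frac{1834}{-364} = \frac{2905}{3904} + 1834 \left(- \frac{1}{364}\right) = \frac{2905}{3904} - \frac{131}{26} = - \frac{217947}{50752}$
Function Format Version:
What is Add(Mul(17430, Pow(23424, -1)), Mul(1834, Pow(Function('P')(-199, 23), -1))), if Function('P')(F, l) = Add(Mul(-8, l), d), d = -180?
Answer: Rational(-217947, 50752) ≈ -4.2943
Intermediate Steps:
Function('P')(F, l) = Add(-180, Mul(-8, l)) (Function('P')(F, l) = Add(Mul(-8, l), -180) = Add(-180, Mul(-8, l)))
Add(Mul(17430, Pow(23424, -1)), Mul(1834, Pow(Function('P')(-199, 23), -1))) = Add(Mul(17430, Pow(23424, -1)), Mul(1834, Pow(Add(-180, Mul(-8, 23)), -1))) = Add(Mul(17430, Rational(1, 23424)), Mul(1834, Pow(Add(-180, -184), -1))) = Add(Rational(2905, 3904), Mul(1834, Pow(-364, -1))) = Add(Rational(2905, 3904), Mul(1834, Rational(-1, 364))) = Add(Rational(2905, 3904), Rational(-131, 26)) = Rational(-217947, 50752)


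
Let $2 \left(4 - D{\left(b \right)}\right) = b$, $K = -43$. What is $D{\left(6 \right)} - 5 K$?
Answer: $216$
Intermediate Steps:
$D{\left(b \right)} = 4 - \frac{b}{2}$
$D{\left(6 \right)} - 5 K = \left(4 - 3\right) - -215 = \left(4 - 3\right) + 215 = 1 + 215 = 216$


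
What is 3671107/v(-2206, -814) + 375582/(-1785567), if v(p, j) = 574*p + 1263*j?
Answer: -2472238353467/1365557597614 ≈ -1.8104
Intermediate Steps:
3671107/v(-2206, -814) + 375582/(-1785567) = 3671107/(574*(-2206) + 1263*(-814)) + 375582/(-1785567) = 3671107/(-1266244 - 1028082) + 375582*(-1/1785567) = 3671107/(-2294326) - 125194/595189 = 3671107*(-1/2294326) - 125194/595189 = -3671107/2294326 - 125194/595189 = -2472238353467/1365557597614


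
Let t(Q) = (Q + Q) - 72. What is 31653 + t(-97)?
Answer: 31387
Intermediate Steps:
t(Q) = -72 + 2*Q (t(Q) = 2*Q - 72 = -72 + 2*Q)
31653 + t(-97) = 31653 + (-72 + 2*(-97)) = 31653 + (-72 - 194) = 31653 - 266 = 31387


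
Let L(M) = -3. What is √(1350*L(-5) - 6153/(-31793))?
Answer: I*√4093523516121/31793 ≈ 63.638*I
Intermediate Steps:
√(1350*L(-5) - 6153/(-31793)) = √(1350*(-3) - 6153/(-31793)) = √(-4050 - 6153*(-1/31793)) = √(-4050 + 6153/31793) = √(-128755497/31793) = I*√4093523516121/31793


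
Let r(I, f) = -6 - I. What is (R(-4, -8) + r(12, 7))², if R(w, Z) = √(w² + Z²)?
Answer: 404 - 144*√5 ≈ 82.006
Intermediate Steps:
R(w, Z) = √(Z² + w²)
(R(-4, -8) + r(12, 7))² = (√((-8)² + (-4)²) + (-6 - 1*12))² = (√(64 + 16) + (-6 - 12))² = (√80 - 18)² = (4*√5 - 18)² = (-18 + 4*√5)²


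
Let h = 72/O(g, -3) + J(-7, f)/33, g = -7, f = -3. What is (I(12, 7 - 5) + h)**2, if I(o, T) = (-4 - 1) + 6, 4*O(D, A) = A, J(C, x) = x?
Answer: 1094116/121 ≈ 9042.3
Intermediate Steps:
O(D, A) = A/4
I(o, T) = 1 (I(o, T) = -5 + 6 = 1)
h = -1057/11 (h = 72/(((1/4)*(-3))) - 3/33 = 72/(-3/4) - 3*1/33 = 72*(-4/3) - 1/11 = -96 - 1/11 = -1057/11 ≈ -96.091)
(I(12, 7 - 5) + h)**2 = (1 - 1057/11)**2 = (-1046/11)**2 = 1094116/121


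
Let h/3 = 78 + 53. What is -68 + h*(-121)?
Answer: -47621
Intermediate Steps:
h = 393 (h = 3*(78 + 53) = 3*131 = 393)
-68 + h*(-121) = -68 + 393*(-121) = -68 - 47553 = -47621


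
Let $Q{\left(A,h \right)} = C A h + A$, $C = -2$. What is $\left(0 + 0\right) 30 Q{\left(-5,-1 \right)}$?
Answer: $0$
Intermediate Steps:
$Q{\left(A,h \right)} = A - 2 A h$ ($Q{\left(A,h \right)} = - 2 A h + A = A - 2 A h$)
$\left(0 + 0\right) 30 Q{\left(-5,-1 \right)} = \left(0 + 0\right) 30 \left(- 5 \left(1 - -2\right)\right) = 0 \cdot 30 \left(- 5 \left(1 + 2\right)\right) = 0 \left(\left(-5\right) 3\right) = 0 \left(-15\right) = 0$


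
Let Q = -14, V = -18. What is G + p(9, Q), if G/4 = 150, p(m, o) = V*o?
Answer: 852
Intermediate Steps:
p(m, o) = -18*o
G = 600 (G = 4*150 = 600)
G + p(9, Q) = 600 - 18*(-14) = 600 + 252 = 852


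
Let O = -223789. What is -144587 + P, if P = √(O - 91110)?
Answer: -144587 + I*√314899 ≈ -1.4459e+5 + 561.16*I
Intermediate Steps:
P = I*√314899 (P = √(-223789 - 91110) = √(-314899) = I*√314899 ≈ 561.16*I)
-144587 + P = -144587 + I*√314899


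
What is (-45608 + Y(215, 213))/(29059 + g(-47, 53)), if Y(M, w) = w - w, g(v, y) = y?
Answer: -5701/3639 ≈ -1.5666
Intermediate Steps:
Y(M, w) = 0
(-45608 + Y(215, 213))/(29059 + g(-47, 53)) = (-45608 + 0)/(29059 + 53) = -45608/29112 = -45608*1/29112 = -5701/3639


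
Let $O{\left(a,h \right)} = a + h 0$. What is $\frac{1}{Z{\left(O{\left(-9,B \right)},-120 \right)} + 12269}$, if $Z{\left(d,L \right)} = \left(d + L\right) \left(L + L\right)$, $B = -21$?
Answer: $\frac{1}{43229} \approx 2.3133 \cdot 10^{-5}$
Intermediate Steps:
$O{\left(a,h \right)} = a$ ($O{\left(a,h \right)} = a + 0 = a$)
$Z{\left(d,L \right)} = 2 L \left(L + d\right)$ ($Z{\left(d,L \right)} = \left(L + d\right) 2 L = 2 L \left(L + d\right)$)
$\frac{1}{Z{\left(O{\left(-9,B \right)},-120 \right)} + 12269} = \frac{1}{2 \left(-120\right) \left(-120 - 9\right) + 12269} = \frac{1}{2 \left(-120\right) \left(-129\right) + 12269} = \frac{1}{30960 + 12269} = \frac{1}{43229}$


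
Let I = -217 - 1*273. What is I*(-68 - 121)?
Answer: 92610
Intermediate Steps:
I = -490 (I = -217 - 273 = -490)
I*(-68 - 121) = -490*(-68 - 121) = -490*(-189) = 92610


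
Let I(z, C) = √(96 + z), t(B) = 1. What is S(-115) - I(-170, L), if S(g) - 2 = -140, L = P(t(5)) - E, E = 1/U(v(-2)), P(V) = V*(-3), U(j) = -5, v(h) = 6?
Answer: -138 - I*√74 ≈ -138.0 - 8.6023*I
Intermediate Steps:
P(V) = -3*V
E = -⅕ (E = 1/(-5) = -⅕ ≈ -0.20000)
L = -14/5 (L = -3*1 - 1*(-⅕) = -3 + ⅕ = -14/5 ≈ -2.8000)
S(g) = -138 (S(g) = 2 - 140 = -138)
S(-115) - I(-170, L) = -138 - √(96 - 170) = -138 - √(-74) = -138 - I*√74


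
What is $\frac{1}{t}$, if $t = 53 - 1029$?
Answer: $- \frac{1}{976} \approx -0.0010246$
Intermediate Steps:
$t = -976$ ($t = 53 - 1029 = -976$)
$\frac{1}{t} = \frac{1}{-976} = - \frac{1}{976}$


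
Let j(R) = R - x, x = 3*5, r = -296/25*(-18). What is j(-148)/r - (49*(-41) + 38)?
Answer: 10497413/5328 ≈ 1970.2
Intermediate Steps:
r = 5328/25 (r = -296/25*(-18) = 5328/25 ≈ 213.12)
x = 15
j(R) = -15 + R (j(R) = R - 1*15 = R - 15 = -15 + R)
j(-148)/r - (49*(-41) + 38) = (-15 - 148)/(5328/25) - (49*(-41) + 38) = -163*25/5328 - (-2009 + 38) = -4075/5328 - 1*(-1971) = -4075/5328 + 1971 = 10497413/5328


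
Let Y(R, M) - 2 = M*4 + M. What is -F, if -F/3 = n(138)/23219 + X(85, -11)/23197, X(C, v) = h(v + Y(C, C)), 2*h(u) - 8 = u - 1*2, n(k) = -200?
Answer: 779427/538611143 ≈ 0.0014471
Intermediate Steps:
Y(R, M) = 2 + 5*M (Y(R, M) = 2 + (M*4 + M) = 2 + (4*M + M) = 2 + 5*M)
h(u) = 3 + u/2 (h(u) = 4 + (u - 1*2)/2 = 4 + (u - 2)/2 = 4 + (-2 + u)/2 = 4 + (-1 + u/2) = 3 + u/2)
X(C, v) = 4 + v/2 + 5*C/2 (X(C, v) = 3 + (v + (2 + 5*C))/2 = 3 + (2 + v + 5*C)/2 = 3 + (1 + v/2 + 5*C/2) = 4 + v/2 + 5*C/2)
F = -779427/538611143 (F = -3*(-200/23219 + (4 + (½)*(-11) + (5/2)*85)/23197) = -3*(-200*1/23219 + (4 - 11/2 + 425/2)*(1/23197)) = -3*(-200/23219 + 211*(1/23197)) = -3*(-200/23219 + 211/23197) = -3*259809/538611143 = -779427/538611143 ≈ -0.0014471)
-F = -1*(-779427/538611143) = 779427/538611143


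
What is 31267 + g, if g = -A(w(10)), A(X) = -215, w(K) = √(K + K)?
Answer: 31482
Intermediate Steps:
w(K) = √2*√K (w(K) = √(2*K) = √2*√K)
g = 215 (g = -1*(-215) = 215)
31267 + g = 31267 + 215 = 31482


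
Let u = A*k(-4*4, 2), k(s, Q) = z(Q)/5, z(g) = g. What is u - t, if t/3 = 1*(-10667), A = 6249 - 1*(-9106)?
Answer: 38143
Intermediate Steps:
k(s, Q) = Q/5
A = 15355 (A = 6249 + 9106 = 15355)
u = 6142 (u = 15355*((⅕)*2) = 15355*(⅖) = 6142)
t = -32001 (t = 3*(1*(-10667)) = 3*(-10667) = -32001)
u - t = 6142 - 1*(-32001) = 6142 + 32001 = 38143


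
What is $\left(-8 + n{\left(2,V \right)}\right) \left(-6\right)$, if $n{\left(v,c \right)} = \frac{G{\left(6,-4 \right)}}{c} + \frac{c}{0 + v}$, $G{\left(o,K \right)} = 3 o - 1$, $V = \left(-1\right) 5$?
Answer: $\frac{417}{5} \approx 83.4$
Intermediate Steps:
$V = -5$
$G{\left(o,K \right)} = -1 + 3 o$
$n{\left(v,c \right)} = \frac{17}{c} + \frac{c}{v}$ ($n{\left(v,c \right)} = \frac{-1 + 3 \cdot 6}{c} + \frac{c}{0 + v} = \frac{-1 + 18}{c} + \frac{c}{v} = \frac{17}{c} + \frac{c}{v}$)
$\left(-8 + n{\left(2,V \right)}\right) \left(-6\right) = \left(-8 + \left(\frac{17}{-5} - \frac{5}{2}\right)\right) \left(-6\right) = \left(-8 + \left(17 \left(- \frac{1}{5}\right) - \frac{5}{2}\right)\right) \left(-6\right) = \left(-8 - \frac{59}{10}\right) \left(-6\right) = \left(- \frac{139}{10}\right) \left(-6\right) = \frac{417}{5}$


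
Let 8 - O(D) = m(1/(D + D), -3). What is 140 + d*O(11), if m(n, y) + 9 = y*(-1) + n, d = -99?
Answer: -2483/2 ≈ -1241.5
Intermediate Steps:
m(n, y) = -9 + n - y (m(n, y) = -9 + (y*(-1) + n) = -9 + (-y + n) = -9 + (n - y) = -9 + n - y)
O(D) = 14 - 1/(2*D) (O(D) = 8 - (-9 + 1/(D + D) - 1*(-3)) = 8 - (-9 + 1/(2*D) + 3) = 8 - (-6 + 1/(2*D)) = 8 + (6 - 1/(2*D)) = 14 - 1/(2*D))
140 + d*O(11) = 140 - 99*(14 - 1/2/11) = 140 - 99*(14 - 1/2*1/11) = 140 - 99*(14 - 1/22) = 140 - 99*307/22 = 140 - 2763/2 = -2483/2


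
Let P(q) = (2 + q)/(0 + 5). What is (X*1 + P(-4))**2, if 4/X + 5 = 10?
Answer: 4/25 ≈ 0.16000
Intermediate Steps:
X = 4/5 (X = 4/(-5 + 10) = 4/5 ≈ 0.80000)
P(q) = 2/5 + q/5 (P(q) = (2 + q)/5 = (2 + q)*(1/5) = 2/5 + q/5)
(X*1 + P(-4))**2 = ((4/5)*1 + (2/5 + (1/5)*(-4)))**2 = (4/5 + (2/5 - 4/5))**2 = (4/5 - 2/5)**2 = (2/5)**2 = 4/25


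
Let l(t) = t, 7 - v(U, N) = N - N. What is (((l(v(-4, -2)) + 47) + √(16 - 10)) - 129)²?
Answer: (75 - √6)² ≈ 5263.6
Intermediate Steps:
v(U, N) = 7 (v(U, N) = 7 - (N - N) = 7 - 1*0 = 7 + 0 = 7)
(((l(v(-4, -2)) + 47) + √(16 - 10)) - 129)² = (((7 + 47) + √(16 - 10)) - 129)² = ((54 + √6) - 129)² = (-75 + √6)²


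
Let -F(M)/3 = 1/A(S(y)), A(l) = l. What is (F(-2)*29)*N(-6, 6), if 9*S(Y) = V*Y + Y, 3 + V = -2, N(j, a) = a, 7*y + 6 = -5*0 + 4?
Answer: -16443/4 ≈ -4110.8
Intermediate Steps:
y = -2/7 (y = -6/7 + (-5*0 + 4)/7 = -6/7 + (0 + 4)/7 = -6/7 + (⅐)*4 = -6/7 + 4/7 = -2/7 ≈ -0.28571)
V = -5 (V = -3 - 2 = -5)
S(Y) = -4*Y/9 (S(Y) = (-5*Y + Y)/9 = (-4*Y)/9 = -4*Y/9)
F(M) = -189/8 (F(M) = -3/((-4/9*(-2/7))) = -3/8/63 = -3*63/8 = -189/8)
(F(-2)*29)*N(-6, 6) = -189/8*29*6 = -5481/8*6 = -16443/4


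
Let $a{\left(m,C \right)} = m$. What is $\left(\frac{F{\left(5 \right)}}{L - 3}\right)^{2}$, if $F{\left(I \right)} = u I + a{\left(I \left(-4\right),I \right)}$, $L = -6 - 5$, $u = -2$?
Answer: $\frac{225}{49} \approx 4.5918$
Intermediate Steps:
$L = -11$ ($L = -6 - 5 = -11$)
$F{\left(I \right)} = - 6 I$ ($F{\left(I \right)} = - 2 I + I \left(-4\right) = - 2 I - 4 I = - 6 I$)
$\left(\frac{F{\left(5 \right)}}{L - 3}\right)^{2} = \left(\frac{\left(-6\right) 5}{-11 - 3}\right)^{2} = \left(- \frac{30}{-11 - 3}\right)^{2} = \left(- \frac{30}{-14}\right)^{2} = \left(\left(-30\right) \left(- \frac{1}{14}\right)\right)^{2} = \left(\frac{15}{7}\right)^{2} = \frac{225}{49}$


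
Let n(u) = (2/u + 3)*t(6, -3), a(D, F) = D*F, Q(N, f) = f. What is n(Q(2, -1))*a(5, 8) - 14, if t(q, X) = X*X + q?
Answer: 586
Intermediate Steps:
t(q, X) = q + X² (t(q, X) = X² + q = q + X²)
n(u) = 45 + 30/u (n(u) = (2/u + 3)*(6 + (-3)²) = (3 + 2/u)*(6 + 9) = (3 + 2/u)*15 = 45 + 30/u)
n(Q(2, -1))*a(5, 8) - 14 = (45 + 30/(-1))*(5*8) - 14 = (45 + 30*(-1))*40 - 14 = (45 - 30)*40 - 14 = 15*40 - 14 = 600 - 14 = 586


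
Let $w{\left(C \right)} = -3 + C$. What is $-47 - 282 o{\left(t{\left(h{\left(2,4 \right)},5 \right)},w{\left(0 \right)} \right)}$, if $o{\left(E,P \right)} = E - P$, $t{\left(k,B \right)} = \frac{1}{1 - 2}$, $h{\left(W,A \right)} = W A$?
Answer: $-611$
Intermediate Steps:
$h{\left(W,A \right)} = A W$
$t{\left(k,B \right)} = -1$ ($t{\left(k,B \right)} = \frac{1}{-1} = -1$)
$-47 - 282 o{\left(t{\left(h{\left(2,4 \right)},5 \right)},w{\left(0 \right)} \right)} = -47 - 282 \left(-1 - \left(-3 + 0\right)\right) = -47 - 282 \left(-1 - -3\right) = -47 - 282 \left(-1 + 3\right) = -47 - 564 = -611$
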